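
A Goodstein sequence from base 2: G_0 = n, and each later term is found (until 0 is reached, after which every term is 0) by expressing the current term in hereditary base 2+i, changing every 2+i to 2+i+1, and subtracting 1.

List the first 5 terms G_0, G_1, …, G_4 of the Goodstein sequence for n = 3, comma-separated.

3, 3, 3, 2, 1

base 2: 3 = 2 + 1; at 3: 3 + 1 = 4; next = 3
base 3: 3 = 3; at 4: 4 = 4; next = 3
base 4: 3 = 3; at 5: 3 = 3; next = 2
base 5: 2 = 2; at 6: 2 = 2; next = 1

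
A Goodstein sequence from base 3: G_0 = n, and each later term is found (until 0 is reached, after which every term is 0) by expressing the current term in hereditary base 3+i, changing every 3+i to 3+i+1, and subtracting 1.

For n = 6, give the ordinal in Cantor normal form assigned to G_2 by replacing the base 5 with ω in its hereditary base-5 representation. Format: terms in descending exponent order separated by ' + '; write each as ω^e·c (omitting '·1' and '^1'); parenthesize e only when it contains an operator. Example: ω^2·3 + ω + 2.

ω + 2

G_0=6  [base 3] 2·3  →[3↦4]→  2·4 = 8  −1 ⇒ G_1=7
G_1=7  [base 4] 4 + 3  →[4↦5]→  5 + 3 = 8  −1 ⇒ G_2=7
G_2=7  [base 5] 5 + 2  →[5↦6]→  6 + 2 = 8  −1 ⇒ G_3=7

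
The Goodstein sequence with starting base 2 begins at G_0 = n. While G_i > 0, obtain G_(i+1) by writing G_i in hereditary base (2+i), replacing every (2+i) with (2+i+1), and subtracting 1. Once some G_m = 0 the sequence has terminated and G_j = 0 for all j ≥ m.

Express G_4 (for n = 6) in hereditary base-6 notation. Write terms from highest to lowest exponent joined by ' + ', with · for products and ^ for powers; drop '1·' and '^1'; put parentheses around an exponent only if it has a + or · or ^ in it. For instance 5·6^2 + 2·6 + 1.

i=0: 6 = 2^2 + 2 (b=2); 2→3: 3^3 + 3 = 30; 30−1 = 29
i=1: 29 = 3^3 + 2 (b=3); 3→4: 4^4 + 2 = 258; 258−1 = 257
i=2: 257 = 4^4 + 1 (b=4); 4→5: 5^5 + 1 = 3126; 3126−1 = 3125
i=3: 3125 = 5^5 (b=5); 5→6: 6^6 = 46656; 46656−1 = 46655
i=4: 46655 = 5·6^5 + 5·6^4 + 5·6^3 + 5·6^2 + 5·6 + 5 (b=6); 6→7: 5·7^5 + 5·7^4 + 5·7^3 + 5·7^2 + 5·7 + 5 = 98040; 98040−1 = 98039

5·6^5 + 5·6^4 + 5·6^3 + 5·6^2 + 5·6 + 5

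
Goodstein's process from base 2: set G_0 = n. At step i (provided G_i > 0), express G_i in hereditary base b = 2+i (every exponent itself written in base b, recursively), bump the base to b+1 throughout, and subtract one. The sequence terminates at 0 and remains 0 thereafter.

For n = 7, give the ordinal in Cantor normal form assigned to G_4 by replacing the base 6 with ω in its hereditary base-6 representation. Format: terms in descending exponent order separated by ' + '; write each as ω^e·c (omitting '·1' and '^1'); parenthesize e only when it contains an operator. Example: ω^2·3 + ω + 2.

step 0: 7 = 2^2 + 2 + 1; sub 3 for 2: 3^3 + 3 + 1; = 31; G_1 = 31−1 = 30
step 1: 30 = 3^3 + 3; sub 4 for 3: 4^4 + 4; = 260; G_2 = 260−1 = 259
step 2: 259 = 4^4 + 3; sub 5 for 4: 5^5 + 3; = 3128; G_3 = 3128−1 = 3127
step 3: 3127 = 5^5 + 2; sub 6 for 5: 6^6 + 2; = 46658; G_4 = 46658−1 = 46657
step 4: 46657 = 6^6 + 1; sub 7 for 6: 7^7 + 1; = 823544; G_5 = 823544−1 = 823543

ω^ω + 1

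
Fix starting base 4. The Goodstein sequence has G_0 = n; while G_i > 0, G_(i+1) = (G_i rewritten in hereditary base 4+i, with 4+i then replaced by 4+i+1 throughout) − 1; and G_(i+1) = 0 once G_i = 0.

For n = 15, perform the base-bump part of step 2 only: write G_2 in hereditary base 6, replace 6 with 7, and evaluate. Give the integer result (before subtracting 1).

22

i=0: 15 = 3·4 + 3 (b=4); 4→5: 3·5 + 3 = 18; 18−1 = 17
i=1: 17 = 3·5 + 2 (b=5); 5→6: 3·6 + 2 = 20; 20−1 = 19
i=2: 19 = 3·6 + 1 (b=6); 6→7: 3·7 + 1 = 22; 22−1 = 21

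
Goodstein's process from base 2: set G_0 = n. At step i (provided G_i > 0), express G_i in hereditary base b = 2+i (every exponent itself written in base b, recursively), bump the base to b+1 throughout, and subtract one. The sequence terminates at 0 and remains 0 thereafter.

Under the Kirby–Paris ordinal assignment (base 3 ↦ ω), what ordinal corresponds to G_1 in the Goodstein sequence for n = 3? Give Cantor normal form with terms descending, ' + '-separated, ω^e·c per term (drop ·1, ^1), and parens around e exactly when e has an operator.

[0] 3 ≡ 2 + 1 (base 2). Lift 3: 4. −1: 3.
[1] 3 ≡ 3 (base 3). Lift 4: 4. −1: 3.

ω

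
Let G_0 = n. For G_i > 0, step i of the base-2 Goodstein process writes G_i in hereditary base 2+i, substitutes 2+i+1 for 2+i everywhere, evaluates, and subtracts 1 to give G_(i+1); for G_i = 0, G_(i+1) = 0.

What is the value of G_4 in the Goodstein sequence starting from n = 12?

280019

12 —HB2→ 2^(2 + 1) + 2^2 —bump→ 3^(3 + 1) + 3^3 = 108 —(−1)→ 107
107 —HB3→ 3^(3 + 1) + 2·3^2 + 2·3 + 2 —bump→ 4^(4 + 1) + 2·4^2 + 2·4 + 2 = 1066 —(−1)→ 1065
1065 —HB4→ 4^(4 + 1) + 2·4^2 + 2·4 + 1 —bump→ 5^(5 + 1) + 2·5^2 + 2·5 + 1 = 15686 —(−1)→ 15685
15685 —HB5→ 5^(5 + 1) + 2·5^2 + 2·5 —bump→ 6^(6 + 1) + 2·6^2 + 2·6 = 280020 —(−1)→ 280019
280019 —HB6→ 6^(6 + 1) + 2·6^2 + 6 + 5 —bump→ 7^(7 + 1) + 2·7^2 + 7 + 5 = 5764911 —(−1)→ 5764910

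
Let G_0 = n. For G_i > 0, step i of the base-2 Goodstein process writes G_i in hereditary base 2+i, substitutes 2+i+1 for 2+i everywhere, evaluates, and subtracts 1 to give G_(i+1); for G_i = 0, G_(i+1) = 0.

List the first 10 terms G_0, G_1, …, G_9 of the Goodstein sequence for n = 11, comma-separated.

11, 84, 1027, 15627, 279937, 5764801, 134217727, 2749609302, 70077777775, 1997331745490

step 0: 11 = 2^(2 + 1) + 2 + 1; sub 3 for 2: 3^(3 + 1) + 3 + 1; = 85; G_1 = 85−1 = 84
step 1: 84 = 3^(3 + 1) + 3; sub 4 for 3: 4^(4 + 1) + 4; = 1028; G_2 = 1028−1 = 1027
step 2: 1027 = 4^(4 + 1) + 3; sub 5 for 4: 5^(5 + 1) + 3; = 15628; G_3 = 15628−1 = 15627
step 3: 15627 = 5^(5 + 1) + 2; sub 6 for 5: 6^(6 + 1) + 2; = 279938; G_4 = 279938−1 = 279937
step 4: 279937 = 6^(6 + 1) + 1; sub 7 for 6: 7^(7 + 1) + 1; = 5764802; G_5 = 5764802−1 = 5764801
step 5: 5764801 = 7^(7 + 1); sub 8 for 7: 8^(8 + 1); = 134217728; G_6 = 134217728−1 = 134217727
step 6: 134217727 = 7·8^8 + 7·8^7 + 7·8^6 + 7·8^5 + 7·8^4 + 7·8^3 + 7·8^2 + 7·8 + 7; sub 9 for 8: 7·9^9 + 7·9^7 + 7·9^6 + 7·9^5 + 7·9^4 + 7·9^3 + 7·9^2 + 7·9 + 7; = 2749609303; G_7 = 2749609303−1 = 2749609302
step 7: 2749609302 = 7·9^9 + 7·9^7 + 7·9^6 + 7·9^5 + 7·9^4 + 7·9^3 + 7·9^2 + 7·9 + 6; sub 10 for 9: 7·10^10 + 7·10^7 + 7·10^6 + 7·10^5 + 7·10^4 + 7·10^3 + 7·10^2 + 7·10 + 6; = 70077777776; G_8 = 70077777776−1 = 70077777775
step 8: 70077777775 = 7·10^10 + 7·10^7 + 7·10^6 + 7·10^5 + 7·10^4 + 7·10^3 + 7·10^2 + 7·10 + 5; sub 11 for 10: 7·11^11 + 7·11^7 + 7·11^6 + 7·11^5 + 7·11^4 + 7·11^3 + 7·11^2 + 7·11 + 5; = 1997331745491; G_9 = 1997331745491−1 = 1997331745490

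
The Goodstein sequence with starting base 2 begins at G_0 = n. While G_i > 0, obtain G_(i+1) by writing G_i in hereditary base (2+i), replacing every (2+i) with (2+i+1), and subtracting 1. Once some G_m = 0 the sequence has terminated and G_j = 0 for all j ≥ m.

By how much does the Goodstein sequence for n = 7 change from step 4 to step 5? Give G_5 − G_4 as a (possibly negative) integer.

776886

G_0 = 7. HB_2(7) = 2^2 + 2 + 1. Bump = 31. G_1 = 30.
G_1 = 30. HB_3(30) = 3^3 + 3. Bump = 260. G_2 = 259.
G_2 = 259. HB_4(259) = 4^4 + 3. Bump = 3128. G_3 = 3127.
G_3 = 3127. HB_5(3127) = 5^5 + 2. Bump = 46658. G_4 = 46657.
G_4 = 46657. HB_6(46657) = 6^6 + 1. Bump = 823544. G_5 = 823543.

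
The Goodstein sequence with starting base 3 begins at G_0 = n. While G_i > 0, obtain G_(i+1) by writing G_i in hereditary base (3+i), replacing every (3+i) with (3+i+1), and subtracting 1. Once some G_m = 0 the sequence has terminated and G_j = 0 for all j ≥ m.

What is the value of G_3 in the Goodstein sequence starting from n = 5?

step 0: 5 = 3 + 2; sub 4 for 3: 4 + 2; = 6; G_1 = 6−1 = 5
step 1: 5 = 4 + 1; sub 5 for 4: 5 + 1; = 6; G_2 = 6−1 = 5
step 2: 5 = 5; sub 6 for 5: 6; = 6; G_3 = 6−1 = 5
step 3: 5 = 5; sub 7 for 6: 5; = 5; G_4 = 5−1 = 4

5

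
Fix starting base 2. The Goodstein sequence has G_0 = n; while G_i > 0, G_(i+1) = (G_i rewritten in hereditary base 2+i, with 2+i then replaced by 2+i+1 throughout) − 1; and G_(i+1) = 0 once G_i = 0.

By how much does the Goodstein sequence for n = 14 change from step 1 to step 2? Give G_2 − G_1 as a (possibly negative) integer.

1171

(0) 14|_2 = 2^(2 + 1) + 2^2 + 2 ↦ 3^(3 + 1) + 3^3 + 3|_3 = 111 ⇒ 110
(1) 110|_3 = 3^(3 + 1) + 3^3 + 2 ↦ 4^(4 + 1) + 4^4 + 2|_4 = 1282 ⇒ 1281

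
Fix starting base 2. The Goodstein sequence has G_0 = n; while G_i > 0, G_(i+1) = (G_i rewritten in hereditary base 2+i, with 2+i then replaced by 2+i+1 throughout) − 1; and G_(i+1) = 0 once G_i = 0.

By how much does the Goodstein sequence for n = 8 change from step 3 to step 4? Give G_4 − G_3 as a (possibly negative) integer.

i=0: 8 = 2^(2 + 1) (b=2); 2→3: 3^(3 + 1) = 81; 81−1 = 80
i=1: 80 = 2·3^3 + 2·3^2 + 2·3 + 2 (b=3); 3→4: 2·4^4 + 2·4^2 + 2·4 + 2 = 554; 554−1 = 553
i=2: 553 = 2·4^4 + 2·4^2 + 2·4 + 1 (b=4); 4→5: 2·5^5 + 2·5^2 + 2·5 + 1 = 6311; 6311−1 = 6310
i=3: 6310 = 2·5^5 + 2·5^2 + 2·5 (b=5); 5→6: 2·6^6 + 2·6^2 + 2·6 = 93396; 93396−1 = 93395

87085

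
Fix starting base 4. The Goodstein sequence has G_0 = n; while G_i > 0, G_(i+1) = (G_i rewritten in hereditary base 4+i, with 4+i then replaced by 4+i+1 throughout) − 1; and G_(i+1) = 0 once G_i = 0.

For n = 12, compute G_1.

G_0=12  [base 4] 3·4  →[4↦5]→  3·5 = 15  −1 ⇒ G_1=14
G_1=14  [base 5] 2·5 + 4  →[5↦6]→  2·6 + 4 = 16  −1 ⇒ G_2=15

14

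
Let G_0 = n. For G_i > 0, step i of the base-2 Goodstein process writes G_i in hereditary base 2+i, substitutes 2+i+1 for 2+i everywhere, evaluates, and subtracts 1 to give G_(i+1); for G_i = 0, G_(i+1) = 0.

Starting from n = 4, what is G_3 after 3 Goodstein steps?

60

[0] 4 ≡ 2^2 (base 2). Lift 3: 27. −1: 26.
[1] 26 ≡ 2·3^2 + 2·3 + 2 (base 3). Lift 4: 42. −1: 41.
[2] 41 ≡ 2·4^2 + 2·4 + 1 (base 4). Lift 5: 61. −1: 60.
[3] 60 ≡ 2·5^2 + 2·5 (base 5). Lift 6: 84. −1: 83.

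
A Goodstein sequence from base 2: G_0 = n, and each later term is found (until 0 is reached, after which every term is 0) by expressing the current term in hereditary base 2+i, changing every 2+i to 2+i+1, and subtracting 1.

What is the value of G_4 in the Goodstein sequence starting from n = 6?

G_0 = 6. HB_2(6) = 2^2 + 2. Bump = 30. G_1 = 29.
G_1 = 29. HB_3(29) = 3^3 + 2. Bump = 258. G_2 = 257.
G_2 = 257. HB_4(257) = 4^4 + 1. Bump = 3126. G_3 = 3125.
G_3 = 3125. HB_5(3125) = 5^5. Bump = 46656. G_4 = 46655.

46655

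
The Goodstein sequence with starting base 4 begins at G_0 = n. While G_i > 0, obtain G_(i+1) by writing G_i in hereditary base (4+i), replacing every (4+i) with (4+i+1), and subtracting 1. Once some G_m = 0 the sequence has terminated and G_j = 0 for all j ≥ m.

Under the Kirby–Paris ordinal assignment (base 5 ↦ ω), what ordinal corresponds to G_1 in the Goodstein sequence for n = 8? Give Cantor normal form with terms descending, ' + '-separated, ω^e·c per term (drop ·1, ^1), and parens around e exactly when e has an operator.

ω + 4

base 4: 8 = 2·4; at 5: 2·5 = 10; next = 9
base 5: 9 = 5 + 4; at 6: 6 + 4 = 10; next = 9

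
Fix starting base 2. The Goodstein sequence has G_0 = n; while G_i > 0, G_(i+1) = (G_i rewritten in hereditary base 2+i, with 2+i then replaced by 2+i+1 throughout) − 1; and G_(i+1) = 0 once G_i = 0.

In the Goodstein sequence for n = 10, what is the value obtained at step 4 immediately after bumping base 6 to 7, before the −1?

i=0: 10 = 2^(2 + 1) + 2 (b=2); 2→3: 3^(3 + 1) + 3 = 84; 84−1 = 83
i=1: 83 = 3^(3 + 1) + 2 (b=3); 3→4: 4^(4 + 1) + 2 = 1026; 1026−1 = 1025
i=2: 1025 = 4^(4 + 1) + 1 (b=4); 4→5: 5^(5 + 1) + 1 = 15626; 15626−1 = 15625
i=3: 15625 = 5^(5 + 1) (b=5); 5→6: 6^(6 + 1) = 279936; 279936−1 = 279935
i=4: 279935 = 5·6^6 + 5·6^5 + 5·6^4 + 5·6^3 + 5·6^2 + 5·6 + 5 (b=6); 6→7: 5·7^7 + 5·7^5 + 5·7^4 + 5·7^3 + 5·7^2 + 5·7 + 5 = 4215755; 4215755−1 = 4215754

4215755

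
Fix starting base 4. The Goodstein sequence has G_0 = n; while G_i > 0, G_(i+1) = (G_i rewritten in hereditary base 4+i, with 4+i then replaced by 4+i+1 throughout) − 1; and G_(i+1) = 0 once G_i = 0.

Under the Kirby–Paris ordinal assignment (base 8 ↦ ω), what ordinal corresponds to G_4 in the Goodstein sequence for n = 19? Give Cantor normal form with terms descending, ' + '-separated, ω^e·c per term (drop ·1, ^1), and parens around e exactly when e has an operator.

G_0=19  [base 4] 4^2 + 3  →[4↦5]→  5^2 + 3 = 28  −1 ⇒ G_1=27
G_1=27  [base 5] 5^2 + 2  →[5↦6]→  6^2 + 2 = 38  −1 ⇒ G_2=37
G_2=37  [base 6] 6^2 + 1  →[6↦7]→  7^2 + 1 = 50  −1 ⇒ G_3=49
G_3=49  [base 7] 7^2  →[7↦8]→  8^2 = 64  −1 ⇒ G_4=63
G_4=63  [base 8] 7·8 + 7  →[8↦9]→  7·9 + 7 = 70  −1 ⇒ G_5=69

ω·7 + 7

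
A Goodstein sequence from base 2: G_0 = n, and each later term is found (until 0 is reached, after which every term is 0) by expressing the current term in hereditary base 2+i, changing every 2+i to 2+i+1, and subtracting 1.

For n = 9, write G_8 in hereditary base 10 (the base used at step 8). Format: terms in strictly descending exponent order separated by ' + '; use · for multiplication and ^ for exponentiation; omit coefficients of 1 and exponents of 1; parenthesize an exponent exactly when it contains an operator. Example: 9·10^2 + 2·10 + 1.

base 2: 9 = 2^(2 + 1) + 1; at 3: 3^(3 + 1) + 1 = 82; next = 81
base 3: 81 = 3^(3 + 1); at 4: 4^(4 + 1) = 1024; next = 1023
base 4: 1023 = 3·4^4 + 3·4^3 + 3·4^2 + 3·4 + 3; at 5: 3·5^5 + 3·5^3 + 3·5^2 + 3·5 + 3 = 9843; next = 9842
base 5: 9842 = 3·5^5 + 3·5^3 + 3·5^2 + 3·5 + 2; at 6: 3·6^6 + 3·6^3 + 3·6^2 + 3·6 + 2 = 140744; next = 140743
base 6: 140743 = 3·6^6 + 3·6^3 + 3·6^2 + 3·6 + 1; at 7: 3·7^7 + 3·7^3 + 3·7^2 + 3·7 + 1 = 2471827; next = 2471826
base 7: 2471826 = 3·7^7 + 3·7^3 + 3·7^2 + 3·7; at 8: 3·8^8 + 3·8^3 + 3·8^2 + 3·8 = 50333400; next = 50333399
base 8: 50333399 = 3·8^8 + 3·8^3 + 3·8^2 + 2·8 + 7; at 9: 3·9^9 + 3·9^3 + 3·9^2 + 2·9 + 7 = 1162263922; next = 1162263921
base 9: 1162263921 = 3·9^9 + 3·9^3 + 3·9^2 + 2·9 + 6; at 10: 3·10^10 + 3·10^3 + 3·10^2 + 2·10 + 6 = 30000003326; next = 30000003325
base 10: 30000003325 = 3·10^10 + 3·10^3 + 3·10^2 + 2·10 + 5; at 11: 3·11^11 + 3·11^3 + 3·11^2 + 2·11 + 5 = 855935016216; next = 855935016215

3·10^10 + 3·10^3 + 3·10^2 + 2·10 + 5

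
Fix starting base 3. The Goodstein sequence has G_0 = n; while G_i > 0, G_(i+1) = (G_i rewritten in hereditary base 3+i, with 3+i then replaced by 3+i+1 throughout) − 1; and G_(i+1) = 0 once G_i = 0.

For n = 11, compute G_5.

43

(0) 11|_3 = 3^2 + 2 ↦ 4^2 + 2|_4 = 18 ⇒ 17
(1) 17|_4 = 4^2 + 1 ↦ 5^2 + 1|_5 = 26 ⇒ 25
(2) 25|_5 = 5^2 ↦ 6^2|_6 = 36 ⇒ 35
(3) 35|_6 = 5·6 + 5 ↦ 5·7 + 5|_7 = 40 ⇒ 39
(4) 39|_7 = 5·7 + 4 ↦ 5·8 + 4|_8 = 44 ⇒ 43
(5) 43|_8 = 5·8 + 3 ↦ 5·9 + 3|_9 = 48 ⇒ 47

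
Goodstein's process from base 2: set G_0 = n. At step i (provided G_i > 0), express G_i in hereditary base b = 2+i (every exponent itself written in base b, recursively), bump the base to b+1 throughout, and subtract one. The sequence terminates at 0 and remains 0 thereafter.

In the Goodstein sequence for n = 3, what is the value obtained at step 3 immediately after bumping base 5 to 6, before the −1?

2

base 2: 3 = 2 + 1; at 3: 3 + 1 = 4; next = 3
base 3: 3 = 3; at 4: 4 = 4; next = 3
base 4: 3 = 3; at 5: 3 = 3; next = 2
base 5: 2 = 2; at 6: 2 = 2; next = 1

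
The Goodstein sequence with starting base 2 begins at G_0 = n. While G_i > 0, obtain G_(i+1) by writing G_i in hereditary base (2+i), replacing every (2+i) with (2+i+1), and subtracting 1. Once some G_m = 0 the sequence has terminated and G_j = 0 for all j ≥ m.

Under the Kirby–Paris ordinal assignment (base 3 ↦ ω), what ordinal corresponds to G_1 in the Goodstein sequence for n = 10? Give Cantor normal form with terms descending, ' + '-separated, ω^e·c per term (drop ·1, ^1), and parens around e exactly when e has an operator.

step 0: 10 = 2^(2 + 1) + 2; sub 3 for 2: 3^(3 + 1) + 3; = 84; G_1 = 84−1 = 83
step 1: 83 = 3^(3 + 1) + 2; sub 4 for 3: 4^(4 + 1) + 2; = 1026; G_2 = 1026−1 = 1025

ω^(ω + 1) + 2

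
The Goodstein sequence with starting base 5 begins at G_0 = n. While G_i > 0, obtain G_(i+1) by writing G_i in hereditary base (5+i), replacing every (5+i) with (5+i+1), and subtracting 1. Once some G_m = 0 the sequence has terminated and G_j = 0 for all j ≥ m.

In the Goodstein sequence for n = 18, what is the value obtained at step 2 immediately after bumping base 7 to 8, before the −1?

(0) 18|_5 = 3·5 + 3 ↦ 3·6 + 3|_6 = 21 ⇒ 20
(1) 20|_6 = 3·6 + 2 ↦ 3·7 + 2|_7 = 23 ⇒ 22
(2) 22|_7 = 3·7 + 1 ↦ 3·8 + 1|_8 = 25 ⇒ 24

25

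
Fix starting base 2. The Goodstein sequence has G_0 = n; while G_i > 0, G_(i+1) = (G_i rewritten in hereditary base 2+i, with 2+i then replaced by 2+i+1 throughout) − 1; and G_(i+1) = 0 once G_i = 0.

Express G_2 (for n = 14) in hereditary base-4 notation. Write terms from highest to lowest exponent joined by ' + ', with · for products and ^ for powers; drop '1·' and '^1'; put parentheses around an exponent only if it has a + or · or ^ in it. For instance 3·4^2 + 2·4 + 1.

4^(4 + 1) + 4^4 + 1

G_0=14  [base 2] 2^(2 + 1) + 2^2 + 2  →[2↦3]→  3^(3 + 1) + 3^3 + 3 = 111  −1 ⇒ G_1=110
G_1=110  [base 3] 3^(3 + 1) + 3^3 + 2  →[3↦4]→  4^(4 + 1) + 4^4 + 2 = 1282  −1 ⇒ G_2=1281
G_2=1281  [base 4] 4^(4 + 1) + 4^4 + 1  →[4↦5]→  5^(5 + 1) + 5^5 + 1 = 18751  −1 ⇒ G_3=18750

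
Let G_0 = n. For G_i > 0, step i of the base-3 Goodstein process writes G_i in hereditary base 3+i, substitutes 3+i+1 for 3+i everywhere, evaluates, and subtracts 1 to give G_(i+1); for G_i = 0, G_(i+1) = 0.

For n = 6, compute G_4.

G_0 = 6. HB_3(6) = 2·3. Bump = 8. G_1 = 7.
G_1 = 7. HB_4(7) = 4 + 3. Bump = 8. G_2 = 7.
G_2 = 7. HB_5(7) = 5 + 2. Bump = 8. G_3 = 7.
G_3 = 7. HB_6(7) = 6 + 1. Bump = 8. G_4 = 7.
G_4 = 7. HB_7(7) = 7. Bump = 8. G_5 = 7.

7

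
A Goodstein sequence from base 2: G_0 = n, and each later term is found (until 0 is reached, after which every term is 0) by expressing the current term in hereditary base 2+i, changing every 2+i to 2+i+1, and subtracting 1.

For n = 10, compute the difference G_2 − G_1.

G_0=10  [base 2] 2^(2 + 1) + 2  →[2↦3]→  3^(3 + 1) + 3 = 84  −1 ⇒ G_1=83
G_1=83  [base 3] 3^(3 + 1) + 2  →[3↦4]→  4^(4 + 1) + 2 = 1026  −1 ⇒ G_2=1025

942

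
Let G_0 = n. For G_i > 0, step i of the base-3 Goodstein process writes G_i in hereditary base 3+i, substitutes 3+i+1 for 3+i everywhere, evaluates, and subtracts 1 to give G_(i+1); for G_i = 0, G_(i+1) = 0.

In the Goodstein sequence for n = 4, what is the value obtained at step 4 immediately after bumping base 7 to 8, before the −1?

G_0=4  [base 3] 3 + 1  →[3↦4]→  4 + 1 = 5  −1 ⇒ G_1=4
G_1=4  [base 4] 4  →[4↦5]→  5 = 5  −1 ⇒ G_2=4
G_2=4  [base 5] 4  →[5↦6]→  4 = 4  −1 ⇒ G_3=3
G_3=3  [base 6] 3  →[6↦7]→  3 = 3  −1 ⇒ G_4=2
G_4=2  [base 7] 2  →[7↦8]→  2 = 2  −1 ⇒ G_5=1

2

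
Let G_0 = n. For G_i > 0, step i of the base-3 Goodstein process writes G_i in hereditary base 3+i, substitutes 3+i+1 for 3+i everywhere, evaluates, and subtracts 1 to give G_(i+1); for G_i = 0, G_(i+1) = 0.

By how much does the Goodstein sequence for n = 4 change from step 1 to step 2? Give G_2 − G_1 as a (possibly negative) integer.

step 0: 4 = 3 + 1; sub 4 for 3: 4 + 1; = 5; G_1 = 5−1 = 4
step 1: 4 = 4; sub 5 for 4: 5; = 5; G_2 = 5−1 = 4

0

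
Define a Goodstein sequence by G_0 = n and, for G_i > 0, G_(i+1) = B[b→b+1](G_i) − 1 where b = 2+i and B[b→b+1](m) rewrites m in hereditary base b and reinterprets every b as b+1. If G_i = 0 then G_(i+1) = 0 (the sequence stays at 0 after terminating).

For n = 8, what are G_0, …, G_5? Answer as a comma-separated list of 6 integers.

step 0: 8 = 2^(2 + 1); sub 3 for 2: 3^(3 + 1); = 81; G_1 = 81−1 = 80
step 1: 80 = 2·3^3 + 2·3^2 + 2·3 + 2; sub 4 for 3: 2·4^4 + 2·4^2 + 2·4 + 2; = 554; G_2 = 554−1 = 553
step 2: 553 = 2·4^4 + 2·4^2 + 2·4 + 1; sub 5 for 4: 2·5^5 + 2·5^2 + 2·5 + 1; = 6311; G_3 = 6311−1 = 6310
step 3: 6310 = 2·5^5 + 2·5^2 + 2·5; sub 6 for 5: 2·6^6 + 2·6^2 + 2·6; = 93396; G_4 = 93396−1 = 93395
step 4: 93395 = 2·6^6 + 2·6^2 + 6 + 5; sub 7 for 6: 2·7^7 + 2·7^2 + 7 + 5; = 1647196; G_5 = 1647196−1 = 1647195

8, 80, 553, 6310, 93395, 1647195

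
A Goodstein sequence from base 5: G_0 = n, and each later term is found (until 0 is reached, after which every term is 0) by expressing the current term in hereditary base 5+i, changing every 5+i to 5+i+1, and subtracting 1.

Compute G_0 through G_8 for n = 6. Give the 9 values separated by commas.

G_0 = 6. HB_5(6) = 5 + 1. Bump = 7. G_1 = 6.
G_1 = 6. HB_6(6) = 6. Bump = 7. G_2 = 6.
G_2 = 6. HB_7(6) = 6. Bump = 6. G_3 = 5.
G_3 = 5. HB_8(5) = 5. Bump = 5. G_4 = 4.
G_4 = 4. HB_9(4) = 4. Bump = 4. G_5 = 3.
G_5 = 3. HB_10(3) = 3. Bump = 3. G_6 = 2.
G_6 = 2. HB_11(2) = 2. Bump = 2. G_7 = 1.
G_7 = 1. HB_12(1) = 1. Bump = 1. G_8 = 0.

6, 6, 6, 5, 4, 3, 2, 1, 0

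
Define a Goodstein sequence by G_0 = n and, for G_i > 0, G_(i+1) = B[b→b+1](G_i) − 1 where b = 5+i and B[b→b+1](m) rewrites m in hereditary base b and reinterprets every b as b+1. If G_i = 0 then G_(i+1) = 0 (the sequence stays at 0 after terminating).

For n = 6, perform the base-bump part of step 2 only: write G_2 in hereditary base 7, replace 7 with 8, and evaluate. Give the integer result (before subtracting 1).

6

G_0=6  [base 5] 5 + 1  →[5↦6]→  6 + 1 = 7  −1 ⇒ G_1=6
G_1=6  [base 6] 6  →[6↦7]→  7 = 7  −1 ⇒ G_2=6
G_2=6  [base 7] 6  →[7↦8]→  6 = 6  −1 ⇒ G_3=5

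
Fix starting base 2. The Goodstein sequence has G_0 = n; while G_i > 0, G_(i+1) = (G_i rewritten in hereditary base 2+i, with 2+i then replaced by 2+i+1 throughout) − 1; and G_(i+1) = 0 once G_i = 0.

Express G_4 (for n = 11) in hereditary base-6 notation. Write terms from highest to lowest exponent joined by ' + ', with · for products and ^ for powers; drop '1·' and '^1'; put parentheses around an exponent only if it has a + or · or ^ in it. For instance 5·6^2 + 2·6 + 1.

step 0: 11 = 2^(2 + 1) + 2 + 1; sub 3 for 2: 3^(3 + 1) + 3 + 1; = 85; G_1 = 85−1 = 84
step 1: 84 = 3^(3 + 1) + 3; sub 4 for 3: 4^(4 + 1) + 4; = 1028; G_2 = 1028−1 = 1027
step 2: 1027 = 4^(4 + 1) + 3; sub 5 for 4: 5^(5 + 1) + 3; = 15628; G_3 = 15628−1 = 15627
step 3: 15627 = 5^(5 + 1) + 2; sub 6 for 5: 6^(6 + 1) + 2; = 279938; G_4 = 279938−1 = 279937
step 4: 279937 = 6^(6 + 1) + 1; sub 7 for 6: 7^(7 + 1) + 1; = 5764802; G_5 = 5764802−1 = 5764801

6^(6 + 1) + 1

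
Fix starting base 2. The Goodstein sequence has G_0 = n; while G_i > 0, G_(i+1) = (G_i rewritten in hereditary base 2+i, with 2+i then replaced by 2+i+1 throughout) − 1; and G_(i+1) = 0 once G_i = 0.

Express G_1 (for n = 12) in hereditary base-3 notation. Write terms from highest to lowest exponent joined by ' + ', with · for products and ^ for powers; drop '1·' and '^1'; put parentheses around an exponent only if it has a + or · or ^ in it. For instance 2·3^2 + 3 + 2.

3^(3 + 1) + 2·3^2 + 2·3 + 2

base 2: 12 = 2^(2 + 1) + 2^2; at 3: 3^(3 + 1) + 3^3 = 108; next = 107
base 3: 107 = 3^(3 + 1) + 2·3^2 + 2·3 + 2; at 4: 4^(4 + 1) + 2·4^2 + 2·4 + 2 = 1066; next = 1065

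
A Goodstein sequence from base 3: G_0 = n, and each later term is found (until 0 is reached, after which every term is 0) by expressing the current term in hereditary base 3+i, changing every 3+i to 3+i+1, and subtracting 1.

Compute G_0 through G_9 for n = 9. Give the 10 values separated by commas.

9, 15, 17, 19, 21, 23, 24, 25, 26, 27

(0) 9|_3 = 3^2 ↦ 4^2|_4 = 16 ⇒ 15
(1) 15|_4 = 3·4 + 3 ↦ 3·5 + 3|_5 = 18 ⇒ 17
(2) 17|_5 = 3·5 + 2 ↦ 3·6 + 2|_6 = 20 ⇒ 19
(3) 19|_6 = 3·6 + 1 ↦ 3·7 + 1|_7 = 22 ⇒ 21
(4) 21|_7 = 3·7 ↦ 3·8|_8 = 24 ⇒ 23
(5) 23|_8 = 2·8 + 7 ↦ 2·9 + 7|_9 = 25 ⇒ 24
(6) 24|_9 = 2·9 + 6 ↦ 2·10 + 6|_10 = 26 ⇒ 25
(7) 25|_10 = 2·10 + 5 ↦ 2·11 + 5|_11 = 27 ⇒ 26
(8) 26|_11 = 2·11 + 4 ↦ 2·12 + 4|_12 = 28 ⇒ 27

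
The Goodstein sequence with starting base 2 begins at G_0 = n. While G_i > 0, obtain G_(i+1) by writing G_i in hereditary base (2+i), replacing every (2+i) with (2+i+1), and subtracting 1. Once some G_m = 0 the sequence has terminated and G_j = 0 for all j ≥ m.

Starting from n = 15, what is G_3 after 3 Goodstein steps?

15 —HB2→ 2^(2 + 1) + 2^2 + 2 + 1 —bump→ 3^(3 + 1) + 3^3 + 3 + 1 = 112 —(−1)→ 111
111 —HB3→ 3^(3 + 1) + 3^3 + 3 —bump→ 4^(4 + 1) + 4^4 + 4 = 1284 —(−1)→ 1283
1283 —HB4→ 4^(4 + 1) + 4^4 + 3 —bump→ 5^(5 + 1) + 5^5 + 3 = 18753 —(−1)→ 18752
18752 —HB5→ 5^(5 + 1) + 5^5 + 2 —bump→ 6^(6 + 1) + 6^6 + 2 = 326594 —(−1)→ 326593

18752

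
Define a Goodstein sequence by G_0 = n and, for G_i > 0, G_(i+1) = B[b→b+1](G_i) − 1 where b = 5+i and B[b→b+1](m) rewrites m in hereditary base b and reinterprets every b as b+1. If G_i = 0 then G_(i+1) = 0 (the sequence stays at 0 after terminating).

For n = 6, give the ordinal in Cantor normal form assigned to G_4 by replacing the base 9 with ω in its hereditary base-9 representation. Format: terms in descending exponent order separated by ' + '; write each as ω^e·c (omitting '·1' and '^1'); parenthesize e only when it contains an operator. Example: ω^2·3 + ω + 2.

G_0 = 6. HB_5(6) = 5 + 1. Bump = 7. G_1 = 6.
G_1 = 6. HB_6(6) = 6. Bump = 7. G_2 = 6.
G_2 = 6. HB_7(6) = 6. Bump = 6. G_3 = 5.
G_3 = 5. HB_8(5) = 5. Bump = 5. G_4 = 4.
G_4 = 4. HB_9(4) = 4. Bump = 4. G_5 = 3.

4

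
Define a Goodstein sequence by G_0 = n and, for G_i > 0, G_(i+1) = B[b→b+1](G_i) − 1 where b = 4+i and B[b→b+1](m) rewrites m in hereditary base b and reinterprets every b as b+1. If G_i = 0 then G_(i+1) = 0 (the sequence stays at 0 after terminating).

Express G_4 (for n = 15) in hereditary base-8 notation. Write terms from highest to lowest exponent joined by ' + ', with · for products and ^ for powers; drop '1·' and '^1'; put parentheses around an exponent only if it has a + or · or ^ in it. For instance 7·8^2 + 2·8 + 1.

2·8 + 7

i=0: 15 = 3·4 + 3 (b=4); 4→5: 3·5 + 3 = 18; 18−1 = 17
i=1: 17 = 3·5 + 2 (b=5); 5→6: 3·6 + 2 = 20; 20−1 = 19
i=2: 19 = 3·6 + 1 (b=6); 6→7: 3·7 + 1 = 22; 22−1 = 21
i=3: 21 = 3·7 (b=7); 7→8: 3·8 = 24; 24−1 = 23
i=4: 23 = 2·8 + 7 (b=8); 8→9: 2·9 + 7 = 25; 25−1 = 24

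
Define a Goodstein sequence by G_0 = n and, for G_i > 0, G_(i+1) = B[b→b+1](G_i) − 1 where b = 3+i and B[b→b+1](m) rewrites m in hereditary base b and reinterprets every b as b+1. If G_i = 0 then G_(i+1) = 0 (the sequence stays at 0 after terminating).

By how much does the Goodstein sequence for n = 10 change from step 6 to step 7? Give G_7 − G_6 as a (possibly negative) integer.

step 0: 10 = 3^2 + 1; sub 4 for 3: 4^2 + 1; = 17; G_1 = 17−1 = 16
step 1: 16 = 4^2; sub 5 for 4: 5^2; = 25; G_2 = 25−1 = 24
step 2: 24 = 4·5 + 4; sub 6 for 5: 4·6 + 4; = 28; G_3 = 28−1 = 27
step 3: 27 = 4·6 + 3; sub 7 for 6: 4·7 + 3; = 31; G_4 = 31−1 = 30
step 4: 30 = 4·7 + 2; sub 8 for 7: 4·8 + 2; = 34; G_5 = 34−1 = 33
step 5: 33 = 4·8 + 1; sub 9 for 8: 4·9 + 1; = 37; G_6 = 37−1 = 36
step 6: 36 = 4·9; sub 10 for 9: 4·10; = 40; G_7 = 40−1 = 39

3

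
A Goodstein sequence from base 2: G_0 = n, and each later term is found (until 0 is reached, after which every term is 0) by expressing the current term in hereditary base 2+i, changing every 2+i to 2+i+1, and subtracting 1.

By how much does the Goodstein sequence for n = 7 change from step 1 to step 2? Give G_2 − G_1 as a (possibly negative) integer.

229

i=0: 7 = 2^2 + 2 + 1 (b=2); 2→3: 3^3 + 3 + 1 = 31; 31−1 = 30
i=1: 30 = 3^3 + 3 (b=3); 3→4: 4^4 + 4 = 260; 260−1 = 259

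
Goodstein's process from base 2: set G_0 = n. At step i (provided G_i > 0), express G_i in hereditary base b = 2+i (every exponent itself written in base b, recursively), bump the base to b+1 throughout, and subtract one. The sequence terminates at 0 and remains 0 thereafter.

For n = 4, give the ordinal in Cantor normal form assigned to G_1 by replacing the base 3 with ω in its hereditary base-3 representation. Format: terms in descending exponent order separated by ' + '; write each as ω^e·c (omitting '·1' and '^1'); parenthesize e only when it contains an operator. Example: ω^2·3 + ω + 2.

i=0: 4 = 2^2 (b=2); 2→3: 3^3 = 27; 27−1 = 26
i=1: 26 = 2·3^2 + 2·3 + 2 (b=3); 3→4: 2·4^2 + 2·4 + 2 = 42; 42−1 = 41

ω^2·2 + ω·2 + 2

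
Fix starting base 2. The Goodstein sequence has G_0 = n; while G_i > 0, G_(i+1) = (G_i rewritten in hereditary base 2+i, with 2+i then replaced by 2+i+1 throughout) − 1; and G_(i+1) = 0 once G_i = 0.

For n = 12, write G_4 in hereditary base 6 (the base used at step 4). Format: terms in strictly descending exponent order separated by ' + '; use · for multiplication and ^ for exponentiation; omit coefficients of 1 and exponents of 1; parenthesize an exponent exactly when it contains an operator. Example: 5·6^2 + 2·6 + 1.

(0) 12|_2 = 2^(2 + 1) + 2^2 ↦ 3^(3 + 1) + 3^3|_3 = 108 ⇒ 107
(1) 107|_3 = 3^(3 + 1) + 2·3^2 + 2·3 + 2 ↦ 4^(4 + 1) + 2·4^2 + 2·4 + 2|_4 = 1066 ⇒ 1065
(2) 1065|_4 = 4^(4 + 1) + 2·4^2 + 2·4 + 1 ↦ 5^(5 + 1) + 2·5^2 + 2·5 + 1|_5 = 15686 ⇒ 15685
(3) 15685|_5 = 5^(5 + 1) + 2·5^2 + 2·5 ↦ 6^(6 + 1) + 2·6^2 + 2·6|_6 = 280020 ⇒ 280019

6^(6 + 1) + 2·6^2 + 6 + 5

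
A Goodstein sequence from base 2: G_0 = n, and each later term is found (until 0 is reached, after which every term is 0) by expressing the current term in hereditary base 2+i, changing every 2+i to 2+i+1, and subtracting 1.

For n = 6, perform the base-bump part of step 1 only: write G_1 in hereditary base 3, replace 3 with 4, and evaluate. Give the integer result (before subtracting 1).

258

6 —HB2→ 2^2 + 2 —bump→ 3^3 + 3 = 30 —(−1)→ 29
29 —HB3→ 3^3 + 2 —bump→ 4^4 + 2 = 258 —(−1)→ 257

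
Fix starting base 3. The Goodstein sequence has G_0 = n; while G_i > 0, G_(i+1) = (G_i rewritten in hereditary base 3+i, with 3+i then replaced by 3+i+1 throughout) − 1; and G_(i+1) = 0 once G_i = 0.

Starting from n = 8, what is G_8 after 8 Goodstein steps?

i=0: 8 = 2·3 + 2 (b=3); 3→4: 2·4 + 2 = 10; 10−1 = 9
i=1: 9 = 2·4 + 1 (b=4); 4→5: 2·5 + 1 = 11; 11−1 = 10
i=2: 10 = 2·5 (b=5); 5→6: 2·6 = 12; 12−1 = 11
i=3: 11 = 6 + 5 (b=6); 6→7: 7 + 5 = 12; 12−1 = 11
i=4: 11 = 7 + 4 (b=7); 7→8: 8 + 4 = 12; 12−1 = 11
i=5: 11 = 8 + 3 (b=8); 8→9: 9 + 3 = 12; 12−1 = 11
i=6: 11 = 9 + 2 (b=9); 9→10: 10 + 2 = 12; 12−1 = 11
i=7: 11 = 10 + 1 (b=10); 10→11: 11 + 1 = 12; 12−1 = 11

11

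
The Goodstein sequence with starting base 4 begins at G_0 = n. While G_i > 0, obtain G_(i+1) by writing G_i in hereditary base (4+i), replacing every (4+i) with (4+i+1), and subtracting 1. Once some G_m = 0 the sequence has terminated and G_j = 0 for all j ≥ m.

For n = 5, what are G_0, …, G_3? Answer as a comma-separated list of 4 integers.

5, 5, 5, 4

G_0 = 5. HB_4(5) = 4 + 1. Bump = 6. G_1 = 5.
G_1 = 5. HB_5(5) = 5. Bump = 6. G_2 = 5.
G_2 = 5. HB_6(5) = 5. Bump = 5. G_3 = 4.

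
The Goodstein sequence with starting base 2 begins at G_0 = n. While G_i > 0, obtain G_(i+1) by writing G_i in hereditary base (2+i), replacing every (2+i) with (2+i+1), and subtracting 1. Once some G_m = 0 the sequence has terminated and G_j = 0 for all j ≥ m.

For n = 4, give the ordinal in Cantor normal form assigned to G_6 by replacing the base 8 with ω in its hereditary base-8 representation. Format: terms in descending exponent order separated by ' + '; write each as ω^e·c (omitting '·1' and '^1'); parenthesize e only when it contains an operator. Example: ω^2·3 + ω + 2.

i=0: 4 = 2^2 (b=2); 2→3: 3^3 = 27; 27−1 = 26
i=1: 26 = 2·3^2 + 2·3 + 2 (b=3); 3→4: 2·4^2 + 2·4 + 2 = 42; 42−1 = 41
i=2: 41 = 2·4^2 + 2·4 + 1 (b=4); 4→5: 2·5^2 + 2·5 + 1 = 61; 61−1 = 60
i=3: 60 = 2·5^2 + 2·5 (b=5); 5→6: 2·6^2 + 2·6 = 84; 84−1 = 83
i=4: 83 = 2·6^2 + 6 + 5 (b=6); 6→7: 2·7^2 + 7 + 5 = 110; 110−1 = 109
i=5: 109 = 2·7^2 + 7 + 4 (b=7); 7→8: 2·8^2 + 8 + 4 = 140; 140−1 = 139

ω^2·2 + ω + 3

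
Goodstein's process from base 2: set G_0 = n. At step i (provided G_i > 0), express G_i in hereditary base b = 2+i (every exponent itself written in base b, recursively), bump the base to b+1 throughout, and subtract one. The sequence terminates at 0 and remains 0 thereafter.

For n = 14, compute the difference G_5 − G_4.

5536249

i=0: 14 = 2^(2 + 1) + 2^2 + 2 (b=2); 2→3: 3^(3 + 1) + 3^3 + 3 = 111; 111−1 = 110
i=1: 110 = 3^(3 + 1) + 3^3 + 2 (b=3); 3→4: 4^(4 + 1) + 4^4 + 2 = 1282; 1282−1 = 1281
i=2: 1281 = 4^(4 + 1) + 4^4 + 1 (b=4); 4→5: 5^(5 + 1) + 5^5 + 1 = 18751; 18751−1 = 18750
i=3: 18750 = 5^(5 + 1) + 5^5 (b=5); 5→6: 6^(6 + 1) + 6^6 = 326592; 326592−1 = 326591
i=4: 326591 = 6^(6 + 1) + 5·6^5 + 5·6^4 + 5·6^3 + 5·6^2 + 5·6 + 5 (b=6); 6→7: 7^(7 + 1) + 5·7^5 + 5·7^4 + 5·7^3 + 5·7^2 + 5·7 + 5 = 5862841; 5862841−1 = 5862840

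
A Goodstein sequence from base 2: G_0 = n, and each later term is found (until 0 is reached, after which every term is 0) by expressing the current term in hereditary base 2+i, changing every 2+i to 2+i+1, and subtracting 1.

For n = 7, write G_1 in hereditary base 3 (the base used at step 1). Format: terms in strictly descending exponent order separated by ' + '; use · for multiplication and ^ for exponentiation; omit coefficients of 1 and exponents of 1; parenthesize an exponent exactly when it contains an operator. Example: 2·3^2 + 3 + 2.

3^3 + 3

7 —HB2→ 2^2 + 2 + 1 —bump→ 3^3 + 3 + 1 = 31 —(−1)→ 30
30 —HB3→ 3^3 + 3 —bump→ 4^4 + 4 = 260 —(−1)→ 259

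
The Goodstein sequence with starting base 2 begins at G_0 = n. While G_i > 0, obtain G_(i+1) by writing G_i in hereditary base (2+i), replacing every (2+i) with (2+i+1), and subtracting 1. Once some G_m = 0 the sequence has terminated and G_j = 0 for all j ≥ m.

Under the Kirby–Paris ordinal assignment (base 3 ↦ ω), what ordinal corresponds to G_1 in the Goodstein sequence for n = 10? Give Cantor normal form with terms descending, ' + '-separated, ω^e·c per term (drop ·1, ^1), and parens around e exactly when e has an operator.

10 —HB2→ 2^(2 + 1) + 2 —bump→ 3^(3 + 1) + 3 = 84 —(−1)→ 83
83 —HB3→ 3^(3 + 1) + 2 —bump→ 4^(4 + 1) + 2 = 1026 —(−1)→ 1025

ω^(ω + 1) + 2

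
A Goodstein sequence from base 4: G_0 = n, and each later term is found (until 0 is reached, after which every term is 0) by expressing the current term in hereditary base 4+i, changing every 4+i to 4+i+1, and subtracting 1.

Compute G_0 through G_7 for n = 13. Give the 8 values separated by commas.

(0) 13|_4 = 3·4 + 1 ↦ 3·5 + 1|_5 = 16 ⇒ 15
(1) 15|_5 = 3·5 ↦ 3·6|_6 = 18 ⇒ 17
(2) 17|_6 = 2·6 + 5 ↦ 2·7 + 5|_7 = 19 ⇒ 18
(3) 18|_7 = 2·7 + 4 ↦ 2·8 + 4|_8 = 20 ⇒ 19
(4) 19|_8 = 2·8 + 3 ↦ 2·9 + 3|_9 = 21 ⇒ 20
(5) 20|_9 = 2·9 + 2 ↦ 2·10 + 2|_10 = 22 ⇒ 21
(6) 21|_10 = 2·10 + 1 ↦ 2·11 + 1|_11 = 23 ⇒ 22

13, 15, 17, 18, 19, 20, 21, 22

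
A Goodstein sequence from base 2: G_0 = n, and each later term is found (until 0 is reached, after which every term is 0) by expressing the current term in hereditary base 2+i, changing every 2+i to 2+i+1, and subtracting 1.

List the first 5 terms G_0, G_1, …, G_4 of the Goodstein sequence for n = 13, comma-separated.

G_0=13  [base 2] 2^(2 + 1) + 2^2 + 1  →[2↦3]→  3^(3 + 1) + 3^3 + 1 = 109  −1 ⇒ G_1=108
G_1=108  [base 3] 3^(3 + 1) + 3^3  →[3↦4]→  4^(4 + 1) + 4^4 = 1280  −1 ⇒ G_2=1279
G_2=1279  [base 4] 4^(4 + 1) + 3·4^3 + 3·4^2 + 3·4 + 3  →[4↦5]→  5^(5 + 1) + 3·5^3 + 3·5^2 + 3·5 + 3 = 16093  −1 ⇒ G_3=16092
G_3=16092  [base 5] 5^(5 + 1) + 3·5^3 + 3·5^2 + 3·5 + 2  →[5↦6]→  6^(6 + 1) + 3·6^3 + 3·6^2 + 3·6 + 2 = 280712  −1 ⇒ G_4=280711

13, 108, 1279, 16092, 280711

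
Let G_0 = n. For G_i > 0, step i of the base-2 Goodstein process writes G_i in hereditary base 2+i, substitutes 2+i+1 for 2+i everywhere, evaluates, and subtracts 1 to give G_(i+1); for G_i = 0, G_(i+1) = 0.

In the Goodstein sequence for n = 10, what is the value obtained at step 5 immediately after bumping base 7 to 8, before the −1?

G_0=10  [base 2] 2^(2 + 1) + 2  →[2↦3]→  3^(3 + 1) + 3 = 84  −1 ⇒ G_1=83
G_1=83  [base 3] 3^(3 + 1) + 2  →[3↦4]→  4^(4 + 1) + 2 = 1026  −1 ⇒ G_2=1025
G_2=1025  [base 4] 4^(4 + 1) + 1  →[4↦5]→  5^(5 + 1) + 1 = 15626  −1 ⇒ G_3=15625
G_3=15625  [base 5] 5^(5 + 1)  →[5↦6]→  6^(6 + 1) = 279936  −1 ⇒ G_4=279935
G_4=279935  [base 6] 5·6^6 + 5·6^5 + 5·6^4 + 5·6^3 + 5·6^2 + 5·6 + 5  →[6↦7]→  5·7^7 + 5·7^5 + 5·7^4 + 5·7^3 + 5·7^2 + 5·7 + 5 = 4215755  −1 ⇒ G_5=4215754
G_5=4215754  [base 7] 5·7^7 + 5·7^5 + 5·7^4 + 5·7^3 + 5·7^2 + 5·7 + 4  →[7↦8]→  5·8^8 + 5·8^5 + 5·8^4 + 5·8^3 + 5·8^2 + 5·8 + 4 = 84073324  −1 ⇒ G_6=84073323

84073324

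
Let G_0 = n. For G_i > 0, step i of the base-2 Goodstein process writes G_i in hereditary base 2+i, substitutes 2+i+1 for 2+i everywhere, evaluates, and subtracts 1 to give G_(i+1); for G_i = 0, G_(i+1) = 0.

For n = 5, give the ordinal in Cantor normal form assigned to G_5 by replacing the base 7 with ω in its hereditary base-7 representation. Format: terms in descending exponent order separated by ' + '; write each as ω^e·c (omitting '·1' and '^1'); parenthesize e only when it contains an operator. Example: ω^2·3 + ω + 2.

step 0: 5 = 2^2 + 1; sub 3 for 2: 3^3 + 1; = 28; G_1 = 28−1 = 27
step 1: 27 = 3^3; sub 4 for 3: 4^4; = 256; G_2 = 256−1 = 255
step 2: 255 = 3·4^3 + 3·4^2 + 3·4 + 3; sub 5 for 4: 3·5^3 + 3·5^2 + 3·5 + 3; = 468; G_3 = 468−1 = 467
step 3: 467 = 3·5^3 + 3·5^2 + 3·5 + 2; sub 6 for 5: 3·6^3 + 3·6^2 + 3·6 + 2; = 776; G_4 = 776−1 = 775
step 4: 775 = 3·6^3 + 3·6^2 + 3·6 + 1; sub 7 for 6: 3·7^3 + 3·7^2 + 3·7 + 1; = 1198; G_5 = 1198−1 = 1197

ω^3·3 + ω^2·3 + ω·3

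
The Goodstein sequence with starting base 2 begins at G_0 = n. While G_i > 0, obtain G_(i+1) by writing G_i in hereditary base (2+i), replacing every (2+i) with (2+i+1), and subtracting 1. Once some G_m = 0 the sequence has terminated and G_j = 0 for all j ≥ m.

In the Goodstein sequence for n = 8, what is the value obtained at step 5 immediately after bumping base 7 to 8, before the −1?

33554572

(0) 8|_2 = 2^(2 + 1) ↦ 3^(3 + 1)|_3 = 81 ⇒ 80
(1) 80|_3 = 2·3^3 + 2·3^2 + 2·3 + 2 ↦ 2·4^4 + 2·4^2 + 2·4 + 2|_4 = 554 ⇒ 553
(2) 553|_4 = 2·4^4 + 2·4^2 + 2·4 + 1 ↦ 2·5^5 + 2·5^2 + 2·5 + 1|_5 = 6311 ⇒ 6310
(3) 6310|_5 = 2·5^5 + 2·5^2 + 2·5 ↦ 2·6^6 + 2·6^2 + 2·6|_6 = 93396 ⇒ 93395
(4) 93395|_6 = 2·6^6 + 2·6^2 + 6 + 5 ↦ 2·7^7 + 2·7^2 + 7 + 5|_7 = 1647196 ⇒ 1647195
(5) 1647195|_7 = 2·7^7 + 2·7^2 + 7 + 4 ↦ 2·8^8 + 2·8^2 + 8 + 4|_8 = 33554572 ⇒ 33554571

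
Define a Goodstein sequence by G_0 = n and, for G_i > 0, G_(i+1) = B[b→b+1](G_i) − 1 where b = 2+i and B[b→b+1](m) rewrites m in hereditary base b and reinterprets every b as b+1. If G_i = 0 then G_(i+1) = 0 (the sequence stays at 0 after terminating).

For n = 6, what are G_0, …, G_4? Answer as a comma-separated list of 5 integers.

6, 29, 257, 3125, 46655

[0] 6 ≡ 2^2 + 2 (base 2). Lift 3: 30. −1: 29.
[1] 29 ≡ 3^3 + 2 (base 3). Lift 4: 258. −1: 257.
[2] 257 ≡ 4^4 + 1 (base 4). Lift 5: 3126. −1: 3125.
[3] 3125 ≡ 5^5 (base 5). Lift 6: 46656. −1: 46655.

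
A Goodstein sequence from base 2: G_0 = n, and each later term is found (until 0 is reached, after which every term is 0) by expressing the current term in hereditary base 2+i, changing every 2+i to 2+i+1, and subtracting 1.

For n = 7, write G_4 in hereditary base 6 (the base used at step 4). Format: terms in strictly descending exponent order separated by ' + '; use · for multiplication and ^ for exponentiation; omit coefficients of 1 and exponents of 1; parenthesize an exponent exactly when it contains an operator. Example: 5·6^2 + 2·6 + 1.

G_0=7  [base 2] 2^2 + 2 + 1  →[2↦3]→  3^3 + 3 + 1 = 31  −1 ⇒ G_1=30
G_1=30  [base 3] 3^3 + 3  →[3↦4]→  4^4 + 4 = 260  −1 ⇒ G_2=259
G_2=259  [base 4] 4^4 + 3  →[4↦5]→  5^5 + 3 = 3128  −1 ⇒ G_3=3127
G_3=3127  [base 5] 5^5 + 2  →[5↦6]→  6^6 + 2 = 46658  −1 ⇒ G_4=46657

6^6 + 1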